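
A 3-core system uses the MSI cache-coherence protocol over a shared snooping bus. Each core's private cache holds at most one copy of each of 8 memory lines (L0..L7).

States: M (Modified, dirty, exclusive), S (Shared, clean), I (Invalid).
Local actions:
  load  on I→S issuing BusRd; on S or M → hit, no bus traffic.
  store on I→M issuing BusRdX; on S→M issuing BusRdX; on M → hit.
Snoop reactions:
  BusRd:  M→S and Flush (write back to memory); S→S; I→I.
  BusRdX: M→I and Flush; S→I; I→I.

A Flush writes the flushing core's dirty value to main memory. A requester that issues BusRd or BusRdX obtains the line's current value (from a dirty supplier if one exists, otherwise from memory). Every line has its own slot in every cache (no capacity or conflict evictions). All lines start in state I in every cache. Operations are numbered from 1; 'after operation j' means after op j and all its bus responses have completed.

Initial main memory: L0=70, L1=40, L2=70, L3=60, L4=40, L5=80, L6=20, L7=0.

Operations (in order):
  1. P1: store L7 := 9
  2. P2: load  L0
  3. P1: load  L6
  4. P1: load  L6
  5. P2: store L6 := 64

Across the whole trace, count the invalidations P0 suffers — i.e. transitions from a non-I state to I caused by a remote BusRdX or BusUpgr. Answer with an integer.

invalidations = 0

[1] P1: store L7 := 9 | P0:I, P1:M(9), P2:I | bus: BusRdX
[2] P2: load  L0 | P0:I, P1:I, P2:S(70) | bus: BusRd
[3] P1: load  L6 | P0:I, P1:S(20), P2:I | bus: BusRd
[4] P1: load  L6 | P0:I, P1:S(20), P2:I | bus: none
[5] P2: store L6 := 64 | P0:I, P1:I, P2:M(64) | bus: BusRdX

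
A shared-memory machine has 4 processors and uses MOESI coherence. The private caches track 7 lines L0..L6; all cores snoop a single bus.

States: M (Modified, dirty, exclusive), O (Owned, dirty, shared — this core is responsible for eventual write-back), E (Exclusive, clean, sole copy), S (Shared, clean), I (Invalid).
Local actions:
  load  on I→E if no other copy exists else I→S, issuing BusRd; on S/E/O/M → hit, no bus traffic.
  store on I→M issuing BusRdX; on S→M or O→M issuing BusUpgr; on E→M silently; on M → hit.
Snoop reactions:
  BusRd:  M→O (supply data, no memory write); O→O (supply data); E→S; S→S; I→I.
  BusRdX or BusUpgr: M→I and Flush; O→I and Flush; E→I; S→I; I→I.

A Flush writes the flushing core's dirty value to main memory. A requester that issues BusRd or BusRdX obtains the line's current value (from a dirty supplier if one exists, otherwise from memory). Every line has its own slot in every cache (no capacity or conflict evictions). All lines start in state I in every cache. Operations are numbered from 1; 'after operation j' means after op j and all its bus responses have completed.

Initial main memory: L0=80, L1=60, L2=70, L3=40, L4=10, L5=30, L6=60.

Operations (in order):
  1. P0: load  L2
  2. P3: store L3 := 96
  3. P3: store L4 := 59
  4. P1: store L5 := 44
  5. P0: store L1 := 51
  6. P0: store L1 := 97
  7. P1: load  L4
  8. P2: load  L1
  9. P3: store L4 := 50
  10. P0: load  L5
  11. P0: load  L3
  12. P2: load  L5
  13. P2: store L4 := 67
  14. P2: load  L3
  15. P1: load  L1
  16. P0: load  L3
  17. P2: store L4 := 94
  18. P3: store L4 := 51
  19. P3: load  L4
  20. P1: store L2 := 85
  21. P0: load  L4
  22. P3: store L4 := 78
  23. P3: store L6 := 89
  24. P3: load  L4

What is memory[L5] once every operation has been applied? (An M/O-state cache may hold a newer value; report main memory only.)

step 1: P0: load  L2  ⟶  EIII  (L2)  txn=BusRd  M[L2]=70
step 2: P3: store L3 := 96  ⟶  IIIM  (L3)  txn=BusRdX  M[L3]=40
step 3: P3: store L4 := 59  ⟶  IIIM  (L4)  txn=BusRdX  M[L4]=10
step 4: P1: store L5 := 44  ⟶  IMII  (L5)  txn=BusRdX  M[L5]=30
step 5: P0: store L1 := 51  ⟶  MIII  (L1)  txn=BusRdX  M[L1]=60
step 6: P0: store L1 := 97  ⟶  MIII  (L1)  txn=∅  M[L1]=60
step 7: P1: load  L4  ⟶  ISIO  (L4)  txn=BusRd  M[L4]=10
step 8: P2: load  L1  ⟶  OISI  (L1)  txn=BusRd  M[L1]=60
step 9: P3: store L4 := 50  ⟶  IIIM  (L4)  txn=BusUpgr  M[L4]=10
step 10: P0: load  L5  ⟶  SOII  (L5)  txn=BusRd  M[L5]=30
step 11: P0: load  L3  ⟶  SIIO  (L3)  txn=BusRd  M[L3]=40
step 12: P2: load  L5  ⟶  SOSI  (L5)  txn=BusRd  M[L5]=30
step 13: P2: store L4 := 67  ⟶  IIMI  (L4)  txn=BusRdX+Flush  M[L4]=50
step 14: P2: load  L3  ⟶  SISO  (L3)  txn=BusRd  M[L3]=40
step 15: P1: load  L1  ⟶  OSSI  (L1)  txn=BusRd  M[L1]=60
step 16: P0: load  L3  ⟶  SISO  (L3)  txn=∅  M[L3]=40
step 17: P2: store L4 := 94  ⟶  IIMI  (L4)  txn=∅  M[L4]=50
step 18: P3: store L4 := 51  ⟶  IIIM  (L4)  txn=BusRdX+Flush  M[L4]=94
step 19: P3: load  L4  ⟶  IIIM  (L4)  txn=∅  M[L4]=94
step 20: P1: store L2 := 85  ⟶  IMII  (L2)  txn=BusRdX  M[L2]=70
step 21: P0: load  L4  ⟶  SIIO  (L4)  txn=BusRd  M[L4]=94
step 22: P3: store L4 := 78  ⟶  IIIM  (L4)  txn=BusUpgr  M[L4]=94
step 23: P3: store L6 := 89  ⟶  IIIM  (L6)  txn=BusRdX  M[L6]=60
step 24: P3: load  L4  ⟶  IIIM  (L4)  txn=∅  M[L4]=94

memory[L5] = 30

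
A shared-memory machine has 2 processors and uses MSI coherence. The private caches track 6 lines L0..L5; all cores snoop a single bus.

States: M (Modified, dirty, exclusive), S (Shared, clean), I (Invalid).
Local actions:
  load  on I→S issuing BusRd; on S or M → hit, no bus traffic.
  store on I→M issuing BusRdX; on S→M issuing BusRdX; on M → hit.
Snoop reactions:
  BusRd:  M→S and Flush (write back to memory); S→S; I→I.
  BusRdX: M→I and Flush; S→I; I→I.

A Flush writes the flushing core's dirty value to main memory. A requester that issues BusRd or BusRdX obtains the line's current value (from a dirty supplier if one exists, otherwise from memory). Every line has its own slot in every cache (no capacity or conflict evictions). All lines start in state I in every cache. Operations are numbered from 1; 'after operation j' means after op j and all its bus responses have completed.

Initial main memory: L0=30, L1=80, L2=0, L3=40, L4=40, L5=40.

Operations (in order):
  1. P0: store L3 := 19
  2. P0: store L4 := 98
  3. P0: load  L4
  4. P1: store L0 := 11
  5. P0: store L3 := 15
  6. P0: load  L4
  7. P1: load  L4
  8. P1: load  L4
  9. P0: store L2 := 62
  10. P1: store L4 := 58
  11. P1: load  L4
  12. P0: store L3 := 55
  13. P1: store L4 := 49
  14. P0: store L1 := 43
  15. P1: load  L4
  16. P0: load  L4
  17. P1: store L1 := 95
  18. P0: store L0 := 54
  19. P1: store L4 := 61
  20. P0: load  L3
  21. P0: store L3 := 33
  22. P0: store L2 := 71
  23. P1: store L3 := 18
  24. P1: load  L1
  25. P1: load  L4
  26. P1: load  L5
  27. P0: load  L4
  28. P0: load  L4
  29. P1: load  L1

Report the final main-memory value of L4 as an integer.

memory[L4] = 61

[1] P0: store L3 := 19 | P0:M(19), P1:I | bus: BusRdX
[2] P0: store L4 := 98 | P0:M(98), P1:I | bus: BusRdX
[3] P0: load  L4 | P0:M(98), P1:I | bus: none
[4] P1: store L0 := 11 | P0:I, P1:M(11) | bus: BusRdX
[5] P0: store L3 := 15 | P0:M(15), P1:I | bus: none
[6] P0: load  L4 | P0:M(98), P1:I | bus: none
[7] P1: load  L4 | P0:S(98), P1:S(98) | bus: BusRd,Flush
[8] P1: load  L4 | P0:S(98), P1:S(98) | bus: none
[9] P0: store L2 := 62 | P0:M(62), P1:I | bus: BusRdX
[10] P1: store L4 := 58 | P0:I, P1:M(58) | bus: BusRdX
[11] P1: load  L4 | P0:I, P1:M(58) | bus: none
[12] P0: store L3 := 55 | P0:M(55), P1:I | bus: none
[13] P1: store L4 := 49 | P0:I, P1:M(49) | bus: none
[14] P0: store L1 := 43 | P0:M(43), P1:I | bus: BusRdX
[15] P1: load  L4 | P0:I, P1:M(49) | bus: none
[16] P0: load  L4 | P0:S(49), P1:S(49) | bus: BusRd,Flush
[17] P1: store L1 := 95 | P0:I, P1:M(95) | bus: BusRdX,Flush
[18] P0: store L0 := 54 | P0:M(54), P1:I | bus: BusRdX,Flush
[19] P1: store L4 := 61 | P0:I, P1:M(61) | bus: BusRdX
[20] P0: load  L3 | P0:M(55), P1:I | bus: none
[21] P0: store L3 := 33 | P0:M(33), P1:I | bus: none
[22] P0: store L2 := 71 | P0:M(71), P1:I | bus: none
[23] P1: store L3 := 18 | P0:I, P1:M(18) | bus: BusRdX,Flush
[24] P1: load  L1 | P0:I, P1:M(95) | bus: none
[25] P1: load  L4 | P0:I, P1:M(61) | bus: none
[26] P1: load  L5 | P0:I, P1:S(40) | bus: BusRd
[27] P0: load  L4 | P0:S(61), P1:S(61) | bus: BusRd,Flush
[28] P0: load  L4 | P0:S(61), P1:S(61) | bus: none
[29] P1: load  L1 | P0:I, P1:M(95) | bus: none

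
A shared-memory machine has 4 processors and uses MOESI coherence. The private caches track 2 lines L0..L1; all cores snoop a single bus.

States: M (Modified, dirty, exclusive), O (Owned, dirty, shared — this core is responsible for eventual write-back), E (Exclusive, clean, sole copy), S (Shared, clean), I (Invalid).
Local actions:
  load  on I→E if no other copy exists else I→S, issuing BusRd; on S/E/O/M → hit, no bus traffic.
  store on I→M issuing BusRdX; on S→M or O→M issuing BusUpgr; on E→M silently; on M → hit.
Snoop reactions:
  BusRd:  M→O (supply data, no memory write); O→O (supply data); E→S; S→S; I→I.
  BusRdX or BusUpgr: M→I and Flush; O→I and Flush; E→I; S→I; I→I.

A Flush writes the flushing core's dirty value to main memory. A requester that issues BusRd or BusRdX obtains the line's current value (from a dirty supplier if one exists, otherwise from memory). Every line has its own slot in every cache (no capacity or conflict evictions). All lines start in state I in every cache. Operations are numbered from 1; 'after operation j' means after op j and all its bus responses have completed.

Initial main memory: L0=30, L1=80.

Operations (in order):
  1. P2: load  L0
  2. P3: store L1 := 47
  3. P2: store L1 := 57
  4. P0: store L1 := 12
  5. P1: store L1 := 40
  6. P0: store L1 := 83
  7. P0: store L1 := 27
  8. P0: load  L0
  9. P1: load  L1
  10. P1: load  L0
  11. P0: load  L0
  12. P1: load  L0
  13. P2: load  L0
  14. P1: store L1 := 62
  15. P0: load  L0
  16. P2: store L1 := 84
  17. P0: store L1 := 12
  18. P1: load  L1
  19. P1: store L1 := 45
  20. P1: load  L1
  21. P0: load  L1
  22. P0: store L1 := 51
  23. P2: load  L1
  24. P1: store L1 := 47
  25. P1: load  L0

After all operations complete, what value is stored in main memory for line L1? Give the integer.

  op1 P2: load  L0 → I/I/E/I on L0; bus BusRd; mem=30
  op2 P3: store L1 := 47 → I/I/I/M on L1; bus BusRdX; mem=80
  op3 P2: store L1 := 57 → I/I/M/I on L1; bus BusRdX Flush; mem=47
  op4 P0: store L1 := 12 → M/I/I/I on L1; bus BusRdX Flush; mem=57
  op5 P1: store L1 := 40 → I/M/I/I on L1; bus BusRdX Flush; mem=12
  op6 P0: store L1 := 83 → M/I/I/I on L1; bus BusRdX Flush; mem=40
  op7 P0: store L1 := 27 → M/I/I/I on L1; bus (none); mem=40
  op8 P0: load  L0 → S/I/S/I on L0; bus BusRd; mem=30
  op9 P1: load  L1 → O/S/I/I on L1; bus BusRd; mem=40
  op10 P1: load  L0 → S/S/S/I on L0; bus BusRd; mem=30
  op11 P0: load  L0 → S/S/S/I on L0; bus (none); mem=30
  op12 P1: load  L0 → S/S/S/I on L0; bus (none); mem=30
  op13 P2: load  L0 → S/S/S/I on L0; bus (none); mem=30
  op14 P1: store L1 := 62 → I/M/I/I on L1; bus BusUpgr Flush; mem=27
  op15 P0: load  L0 → S/S/S/I on L0; bus (none); mem=30
  op16 P2: store L1 := 84 → I/I/M/I on L1; bus BusRdX Flush; mem=62
  op17 P0: store L1 := 12 → M/I/I/I on L1; bus BusRdX Flush; mem=84
  op18 P1: load  L1 → O/S/I/I on L1; bus BusRd; mem=84
  op19 P1: store L1 := 45 → I/M/I/I on L1; bus BusUpgr Flush; mem=12
  op20 P1: load  L1 → I/M/I/I on L1; bus (none); mem=12
  op21 P0: load  L1 → S/O/I/I on L1; bus BusRd; mem=12
  op22 P0: store L1 := 51 → M/I/I/I on L1; bus BusUpgr Flush; mem=45
  op23 P2: load  L1 → O/I/S/I on L1; bus BusRd; mem=45
  op24 P1: store L1 := 47 → I/M/I/I on L1; bus BusRdX Flush; mem=51
  op25 P1: load  L0 → S/S/S/I on L0; bus (none); mem=30

memory[L1] = 51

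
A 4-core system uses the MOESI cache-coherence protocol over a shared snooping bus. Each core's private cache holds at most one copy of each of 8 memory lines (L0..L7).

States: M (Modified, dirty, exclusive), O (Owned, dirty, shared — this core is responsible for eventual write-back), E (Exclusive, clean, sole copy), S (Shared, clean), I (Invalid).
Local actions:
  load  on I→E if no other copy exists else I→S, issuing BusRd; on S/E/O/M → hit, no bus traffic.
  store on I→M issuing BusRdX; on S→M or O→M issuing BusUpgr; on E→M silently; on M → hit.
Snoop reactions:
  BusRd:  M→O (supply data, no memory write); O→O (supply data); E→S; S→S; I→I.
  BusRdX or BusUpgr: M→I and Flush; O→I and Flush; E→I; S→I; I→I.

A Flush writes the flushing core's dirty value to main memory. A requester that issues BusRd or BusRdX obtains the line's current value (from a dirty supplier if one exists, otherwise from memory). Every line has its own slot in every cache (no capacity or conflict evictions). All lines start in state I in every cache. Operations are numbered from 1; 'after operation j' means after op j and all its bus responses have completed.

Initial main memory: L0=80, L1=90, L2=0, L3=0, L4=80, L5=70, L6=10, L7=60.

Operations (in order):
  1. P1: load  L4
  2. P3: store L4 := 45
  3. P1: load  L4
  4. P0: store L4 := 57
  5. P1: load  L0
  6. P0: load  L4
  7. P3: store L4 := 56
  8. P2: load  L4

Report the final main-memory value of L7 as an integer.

memory[L7] = 60

[1] P1: load  L4 | P0:I, P1:E(80), P2:I, P3:I | bus: BusRd
[2] P3: store L4 := 45 | P0:I, P1:I, P2:I, P3:M(45) | bus: BusRdX
[3] P1: load  L4 | P0:I, P1:S(45), P2:I, P3:O(45) | bus: BusRd
[4] P0: store L4 := 57 | P0:M(57), P1:I, P2:I, P3:I | bus: BusRdX,Flush
[5] P1: load  L0 | P0:I, P1:E(80), P2:I, P3:I | bus: BusRd
[6] P0: load  L4 | P0:M(57), P1:I, P2:I, P3:I | bus: none
[7] P3: store L4 := 56 | P0:I, P1:I, P2:I, P3:M(56) | bus: BusRdX,Flush
[8] P2: load  L4 | P0:I, P1:I, P2:S(56), P3:O(56) | bus: BusRd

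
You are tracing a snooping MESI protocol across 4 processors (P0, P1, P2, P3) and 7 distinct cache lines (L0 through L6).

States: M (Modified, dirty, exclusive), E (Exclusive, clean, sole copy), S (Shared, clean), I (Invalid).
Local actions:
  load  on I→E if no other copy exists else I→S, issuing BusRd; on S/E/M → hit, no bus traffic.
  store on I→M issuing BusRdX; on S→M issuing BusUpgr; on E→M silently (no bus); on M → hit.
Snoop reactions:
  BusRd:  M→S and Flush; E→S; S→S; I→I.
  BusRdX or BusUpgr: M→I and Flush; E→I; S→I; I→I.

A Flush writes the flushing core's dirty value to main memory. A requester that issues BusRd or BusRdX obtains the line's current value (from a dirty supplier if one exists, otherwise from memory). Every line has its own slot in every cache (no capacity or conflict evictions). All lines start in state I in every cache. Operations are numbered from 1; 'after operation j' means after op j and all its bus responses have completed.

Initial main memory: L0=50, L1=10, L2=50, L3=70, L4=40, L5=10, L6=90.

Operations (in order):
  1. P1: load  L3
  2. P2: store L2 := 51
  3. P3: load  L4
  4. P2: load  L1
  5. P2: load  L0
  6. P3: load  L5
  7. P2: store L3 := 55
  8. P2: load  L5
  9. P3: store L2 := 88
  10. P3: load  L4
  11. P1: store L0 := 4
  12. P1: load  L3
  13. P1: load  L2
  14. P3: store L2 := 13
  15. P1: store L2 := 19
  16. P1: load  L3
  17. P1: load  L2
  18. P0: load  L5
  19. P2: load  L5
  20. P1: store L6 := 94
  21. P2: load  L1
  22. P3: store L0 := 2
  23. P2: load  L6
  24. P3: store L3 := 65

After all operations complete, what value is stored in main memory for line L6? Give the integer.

memory[L6] = 94

[1] P1: load  L3 | P0:I, P1:E(70), P2:I, P3:I | bus: BusRd
[2] P2: store L2 := 51 | P0:I, P1:I, P2:M(51), P3:I | bus: BusRdX
[3] P3: load  L4 | P0:I, P1:I, P2:I, P3:E(40) | bus: BusRd
[4] P2: load  L1 | P0:I, P1:I, P2:E(10), P3:I | bus: BusRd
[5] P2: load  L0 | P0:I, P1:I, P2:E(50), P3:I | bus: BusRd
[6] P3: load  L5 | P0:I, P1:I, P2:I, P3:E(10) | bus: BusRd
[7] P2: store L3 := 55 | P0:I, P1:I, P2:M(55), P3:I | bus: BusRdX
[8] P2: load  L5 | P0:I, P1:I, P2:S(10), P3:S(10) | bus: BusRd
[9] P3: store L2 := 88 | P0:I, P1:I, P2:I, P3:M(88) | bus: BusRdX,Flush
[10] P3: load  L4 | P0:I, P1:I, P2:I, P3:E(40) | bus: none
[11] P1: store L0 := 4 | P0:I, P1:M(4), P2:I, P3:I | bus: BusRdX
[12] P1: load  L3 | P0:I, P1:S(55), P2:S(55), P3:I | bus: BusRd,Flush
[13] P1: load  L2 | P0:I, P1:S(88), P2:I, P3:S(88) | bus: BusRd,Flush
[14] P3: store L2 := 13 | P0:I, P1:I, P2:I, P3:M(13) | bus: BusUpgr
[15] P1: store L2 := 19 | P0:I, P1:M(19), P2:I, P3:I | bus: BusRdX,Flush
[16] P1: load  L3 | P0:I, P1:S(55), P2:S(55), P3:I | bus: none
[17] P1: load  L2 | P0:I, P1:M(19), P2:I, P3:I | bus: none
[18] P0: load  L5 | P0:S(10), P1:I, P2:S(10), P3:S(10) | bus: BusRd
[19] P2: load  L5 | P0:S(10), P1:I, P2:S(10), P3:S(10) | bus: none
[20] P1: store L6 := 94 | P0:I, P1:M(94), P2:I, P3:I | bus: BusRdX
[21] P2: load  L1 | P0:I, P1:I, P2:E(10), P3:I | bus: none
[22] P3: store L0 := 2 | P0:I, P1:I, P2:I, P3:M(2) | bus: BusRdX,Flush
[23] P2: load  L6 | P0:I, P1:S(94), P2:S(94), P3:I | bus: BusRd,Flush
[24] P3: store L3 := 65 | P0:I, P1:I, P2:I, P3:M(65) | bus: BusRdX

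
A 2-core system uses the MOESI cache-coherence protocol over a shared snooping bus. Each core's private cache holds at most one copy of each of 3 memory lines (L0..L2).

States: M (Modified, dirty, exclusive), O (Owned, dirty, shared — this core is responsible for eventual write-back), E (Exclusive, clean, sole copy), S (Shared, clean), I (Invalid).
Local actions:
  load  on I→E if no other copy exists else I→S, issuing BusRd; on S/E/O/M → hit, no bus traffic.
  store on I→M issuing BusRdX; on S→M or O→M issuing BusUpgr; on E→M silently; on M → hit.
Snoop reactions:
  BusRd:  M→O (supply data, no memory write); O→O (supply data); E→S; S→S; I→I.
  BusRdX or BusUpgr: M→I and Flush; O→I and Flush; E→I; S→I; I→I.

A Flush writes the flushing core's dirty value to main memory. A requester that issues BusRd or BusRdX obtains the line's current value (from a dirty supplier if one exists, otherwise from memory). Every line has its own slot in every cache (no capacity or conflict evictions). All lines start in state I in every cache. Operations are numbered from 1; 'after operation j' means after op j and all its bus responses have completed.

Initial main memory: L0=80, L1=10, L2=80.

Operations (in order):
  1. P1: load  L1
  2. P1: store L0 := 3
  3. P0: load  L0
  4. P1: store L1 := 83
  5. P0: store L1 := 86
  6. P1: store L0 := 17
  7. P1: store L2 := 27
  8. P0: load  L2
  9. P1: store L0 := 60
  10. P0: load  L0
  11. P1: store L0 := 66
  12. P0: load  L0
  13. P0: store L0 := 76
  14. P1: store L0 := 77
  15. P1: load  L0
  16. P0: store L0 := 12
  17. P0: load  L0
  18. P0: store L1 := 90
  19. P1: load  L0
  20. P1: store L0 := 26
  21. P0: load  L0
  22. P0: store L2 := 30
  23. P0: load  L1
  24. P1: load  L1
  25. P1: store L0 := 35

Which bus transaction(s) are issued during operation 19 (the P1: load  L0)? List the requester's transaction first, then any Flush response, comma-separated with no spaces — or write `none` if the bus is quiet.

bus = BusRd

1. P1: load  L1  bus=[BusRd]  L1: P0=I P1=E  mem[L1]=10
2. P1: store L0 := 3  bus=[BusRdX]  L0: P0=I P1=M  mem[L0]=80
3. P0: load  L0  bus=[BusRd]  L0: P0=S P1=O  mem[L0]=80
4. P1: store L1 := 83  bus=[-]  L1: P0=I P1=M  mem[L1]=10
5. P0: store L1 := 86  bus=[BusRdX,Flush]  L1: P0=M P1=I  mem[L1]=83
6. P1: store L0 := 17  bus=[BusUpgr]  L0: P0=I P1=M  mem[L0]=80
7. P1: store L2 := 27  bus=[BusRdX]  L2: P0=I P1=M  mem[L2]=80
8. P0: load  L2  bus=[BusRd]  L2: P0=S P1=O  mem[L2]=80
9. P1: store L0 := 60  bus=[-]  L0: P0=I P1=M  mem[L0]=80
10. P0: load  L0  bus=[BusRd]  L0: P0=S P1=O  mem[L0]=80
11. P1: store L0 := 66  bus=[BusUpgr]  L0: P0=I P1=M  mem[L0]=80
12. P0: load  L0  bus=[BusRd]  L0: P0=S P1=O  mem[L0]=80
13. P0: store L0 := 76  bus=[BusUpgr,Flush]  L0: P0=M P1=I  mem[L0]=66
14. P1: store L0 := 77  bus=[BusRdX,Flush]  L0: P0=I P1=M  mem[L0]=76
15. P1: load  L0  bus=[-]  L0: P0=I P1=M  mem[L0]=76
16. P0: store L0 := 12  bus=[BusRdX,Flush]  L0: P0=M P1=I  mem[L0]=77
17. P0: load  L0  bus=[-]  L0: P0=M P1=I  mem[L0]=77
18. P0: store L1 := 90  bus=[-]  L1: P0=M P1=I  mem[L1]=83
19. P1: load  L0  bus=[BusRd]  L0: P0=O P1=S  mem[L0]=77
20. P1: store L0 := 26  bus=[BusUpgr,Flush]  L0: P0=I P1=M  mem[L0]=12
21. P0: load  L0  bus=[BusRd]  L0: P0=S P1=O  mem[L0]=12
22. P0: store L2 := 30  bus=[BusUpgr,Flush]  L2: P0=M P1=I  mem[L2]=27
23. P0: load  L1  bus=[-]  L1: P0=M P1=I  mem[L1]=83
24. P1: load  L1  bus=[BusRd]  L1: P0=O P1=S  mem[L1]=83
25. P1: store L0 := 35  bus=[BusUpgr]  L0: P0=I P1=M  mem[L0]=12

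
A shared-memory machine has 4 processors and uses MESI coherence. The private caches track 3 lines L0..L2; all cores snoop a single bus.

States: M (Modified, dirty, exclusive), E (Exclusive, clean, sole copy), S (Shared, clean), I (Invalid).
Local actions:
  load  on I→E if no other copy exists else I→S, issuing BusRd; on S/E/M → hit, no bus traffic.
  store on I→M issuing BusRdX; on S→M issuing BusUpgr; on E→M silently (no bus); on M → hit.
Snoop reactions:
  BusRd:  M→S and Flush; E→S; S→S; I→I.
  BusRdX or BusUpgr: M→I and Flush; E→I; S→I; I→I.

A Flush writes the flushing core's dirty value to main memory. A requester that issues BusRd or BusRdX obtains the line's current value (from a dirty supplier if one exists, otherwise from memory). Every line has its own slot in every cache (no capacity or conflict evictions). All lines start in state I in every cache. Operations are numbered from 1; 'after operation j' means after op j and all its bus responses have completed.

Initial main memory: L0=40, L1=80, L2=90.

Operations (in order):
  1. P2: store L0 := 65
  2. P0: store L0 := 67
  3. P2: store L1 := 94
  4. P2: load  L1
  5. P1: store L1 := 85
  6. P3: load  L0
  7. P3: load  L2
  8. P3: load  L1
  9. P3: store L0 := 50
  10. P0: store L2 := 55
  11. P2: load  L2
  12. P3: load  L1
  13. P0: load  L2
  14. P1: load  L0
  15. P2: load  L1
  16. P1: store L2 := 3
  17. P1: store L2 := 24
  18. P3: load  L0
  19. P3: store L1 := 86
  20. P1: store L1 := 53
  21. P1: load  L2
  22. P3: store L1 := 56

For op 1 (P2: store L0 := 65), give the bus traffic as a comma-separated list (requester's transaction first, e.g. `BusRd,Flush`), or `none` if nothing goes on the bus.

1. P2: store L0 := 65  bus=[BusRdX]  L0: P0=I P1=I P2=M P3=I  mem[L0]=40
2. P0: store L0 := 67  bus=[BusRdX,Flush]  L0: P0=M P1=I P2=I P3=I  mem[L0]=65
3. P2: store L1 := 94  bus=[BusRdX]  L1: P0=I P1=I P2=M P3=I  mem[L1]=80
4. P2: load  L1  bus=[-]  L1: P0=I P1=I P2=M P3=I  mem[L1]=80
5. P1: store L1 := 85  bus=[BusRdX,Flush]  L1: P0=I P1=M P2=I P3=I  mem[L1]=94
6. P3: load  L0  bus=[BusRd,Flush]  L0: P0=S P1=I P2=I P3=S  mem[L0]=67
7. P3: load  L2  bus=[BusRd]  L2: P0=I P1=I P2=I P3=E  mem[L2]=90
8. P3: load  L1  bus=[BusRd,Flush]  L1: P0=I P1=S P2=I P3=S  mem[L1]=85
9. P3: store L0 := 50  bus=[BusUpgr]  L0: P0=I P1=I P2=I P3=M  mem[L0]=67
10. P0: store L2 := 55  bus=[BusRdX]  L2: P0=M P1=I P2=I P3=I  mem[L2]=90
11. P2: load  L2  bus=[BusRd,Flush]  L2: P0=S P1=I P2=S P3=I  mem[L2]=55
12. P3: load  L1  bus=[-]  L1: P0=I P1=S P2=I P3=S  mem[L1]=85
13. P0: load  L2  bus=[-]  L2: P0=S P1=I P2=S P3=I  mem[L2]=55
14. P1: load  L0  bus=[BusRd,Flush]  L0: P0=I P1=S P2=I P3=S  mem[L0]=50
15. P2: load  L1  bus=[BusRd]  L1: P0=I P1=S P2=S P3=S  mem[L1]=85
16. P1: store L2 := 3  bus=[BusRdX]  L2: P0=I P1=M P2=I P3=I  mem[L2]=55
17. P1: store L2 := 24  bus=[-]  L2: P0=I P1=M P2=I P3=I  mem[L2]=55
18. P3: load  L0  bus=[-]  L0: P0=I P1=S P2=I P3=S  mem[L0]=50
19. P3: store L1 := 86  bus=[BusUpgr]  L1: P0=I P1=I P2=I P3=M  mem[L1]=85
20. P1: store L1 := 53  bus=[BusRdX,Flush]  L1: P0=I P1=M P2=I P3=I  mem[L1]=86
21. P1: load  L2  bus=[-]  L2: P0=I P1=M P2=I P3=I  mem[L2]=55
22. P3: store L1 := 56  bus=[BusRdX,Flush]  L1: P0=I P1=I P2=I P3=M  mem[L1]=53

bus = BusRdX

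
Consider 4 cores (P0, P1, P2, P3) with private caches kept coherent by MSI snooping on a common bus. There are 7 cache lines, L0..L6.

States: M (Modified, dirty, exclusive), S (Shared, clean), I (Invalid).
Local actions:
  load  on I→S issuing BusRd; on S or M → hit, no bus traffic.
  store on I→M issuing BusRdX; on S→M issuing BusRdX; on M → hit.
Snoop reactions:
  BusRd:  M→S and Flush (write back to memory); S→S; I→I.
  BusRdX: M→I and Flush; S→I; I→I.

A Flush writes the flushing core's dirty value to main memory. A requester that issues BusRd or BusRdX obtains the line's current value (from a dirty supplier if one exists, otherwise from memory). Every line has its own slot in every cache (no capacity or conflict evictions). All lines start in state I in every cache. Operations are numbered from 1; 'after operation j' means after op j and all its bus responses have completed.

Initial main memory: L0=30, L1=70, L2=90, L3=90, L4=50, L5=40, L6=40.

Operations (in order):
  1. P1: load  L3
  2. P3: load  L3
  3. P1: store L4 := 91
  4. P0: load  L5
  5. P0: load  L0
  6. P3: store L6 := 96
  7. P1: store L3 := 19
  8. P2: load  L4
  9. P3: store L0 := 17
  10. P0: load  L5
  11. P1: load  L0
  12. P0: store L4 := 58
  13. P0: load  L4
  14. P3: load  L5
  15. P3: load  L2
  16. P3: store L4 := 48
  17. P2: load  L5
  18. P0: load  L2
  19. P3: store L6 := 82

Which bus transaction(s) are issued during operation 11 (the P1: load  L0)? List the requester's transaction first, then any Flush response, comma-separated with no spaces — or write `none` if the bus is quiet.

bus = BusRd,Flush

1. P1: load  L3  bus=[BusRd]  L3: P0=I P1=S P2=I P3=I  mem[L3]=90
2. P3: load  L3  bus=[BusRd]  L3: P0=I P1=S P2=I P3=S  mem[L3]=90
3. P1: store L4 := 91  bus=[BusRdX]  L4: P0=I P1=M P2=I P3=I  mem[L4]=50
4. P0: load  L5  bus=[BusRd]  L5: P0=S P1=I P2=I P3=I  mem[L5]=40
5. P0: load  L0  bus=[BusRd]  L0: P0=S P1=I P2=I P3=I  mem[L0]=30
6. P3: store L6 := 96  bus=[BusRdX]  L6: P0=I P1=I P2=I P3=M  mem[L6]=40
7. P1: store L3 := 19  bus=[BusRdX]  L3: P0=I P1=M P2=I P3=I  mem[L3]=90
8. P2: load  L4  bus=[BusRd,Flush]  L4: P0=I P1=S P2=S P3=I  mem[L4]=91
9. P3: store L0 := 17  bus=[BusRdX]  L0: P0=I P1=I P2=I P3=M  mem[L0]=30
10. P0: load  L5  bus=[-]  L5: P0=S P1=I P2=I P3=I  mem[L5]=40
11. P1: load  L0  bus=[BusRd,Flush]  L0: P0=I P1=S P2=I P3=S  mem[L0]=17
12. P0: store L4 := 58  bus=[BusRdX]  L4: P0=M P1=I P2=I P3=I  mem[L4]=91
13. P0: load  L4  bus=[-]  L4: P0=M P1=I P2=I P3=I  mem[L4]=91
14. P3: load  L5  bus=[BusRd]  L5: P0=S P1=I P2=I P3=S  mem[L5]=40
15. P3: load  L2  bus=[BusRd]  L2: P0=I P1=I P2=I P3=S  mem[L2]=90
16. P3: store L4 := 48  bus=[BusRdX,Flush]  L4: P0=I P1=I P2=I P3=M  mem[L4]=58
17. P2: load  L5  bus=[BusRd]  L5: P0=S P1=I P2=S P3=S  mem[L5]=40
18. P0: load  L2  bus=[BusRd]  L2: P0=S P1=I P2=I P3=S  mem[L2]=90
19. P3: store L6 := 82  bus=[-]  L6: P0=I P1=I P2=I P3=M  mem[L6]=40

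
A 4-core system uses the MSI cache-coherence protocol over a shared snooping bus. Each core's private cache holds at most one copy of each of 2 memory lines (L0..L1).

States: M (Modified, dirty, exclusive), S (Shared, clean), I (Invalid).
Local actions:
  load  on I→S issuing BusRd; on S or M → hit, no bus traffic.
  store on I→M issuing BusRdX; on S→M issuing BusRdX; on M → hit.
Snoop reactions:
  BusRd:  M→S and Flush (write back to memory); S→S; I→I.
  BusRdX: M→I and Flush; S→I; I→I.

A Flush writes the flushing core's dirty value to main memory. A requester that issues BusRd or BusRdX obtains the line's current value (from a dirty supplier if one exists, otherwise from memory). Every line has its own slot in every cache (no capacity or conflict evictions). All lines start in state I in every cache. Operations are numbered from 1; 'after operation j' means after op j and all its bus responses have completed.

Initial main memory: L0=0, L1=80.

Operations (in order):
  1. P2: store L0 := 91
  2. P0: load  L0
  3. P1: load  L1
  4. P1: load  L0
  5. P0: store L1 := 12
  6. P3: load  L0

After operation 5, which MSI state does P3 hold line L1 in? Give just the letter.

  op1 P2: store L0 := 91 → I/I/M/I on L0; bus BusRdX; mem=0
  op2 P0: load  L0 → S/I/S/I on L0; bus BusRd Flush; mem=91
  op3 P1: load  L1 → I/S/I/I on L1; bus BusRd; mem=80
  op4 P1: load  L0 → S/S/S/I on L0; bus BusRd; mem=91
  op5 P0: store L1 := 12 → M/I/I/I on L1; bus BusRdX; mem=80
  op6 P3: load  L0 → S/S/S/S on L0; bus BusRd; mem=91

state = I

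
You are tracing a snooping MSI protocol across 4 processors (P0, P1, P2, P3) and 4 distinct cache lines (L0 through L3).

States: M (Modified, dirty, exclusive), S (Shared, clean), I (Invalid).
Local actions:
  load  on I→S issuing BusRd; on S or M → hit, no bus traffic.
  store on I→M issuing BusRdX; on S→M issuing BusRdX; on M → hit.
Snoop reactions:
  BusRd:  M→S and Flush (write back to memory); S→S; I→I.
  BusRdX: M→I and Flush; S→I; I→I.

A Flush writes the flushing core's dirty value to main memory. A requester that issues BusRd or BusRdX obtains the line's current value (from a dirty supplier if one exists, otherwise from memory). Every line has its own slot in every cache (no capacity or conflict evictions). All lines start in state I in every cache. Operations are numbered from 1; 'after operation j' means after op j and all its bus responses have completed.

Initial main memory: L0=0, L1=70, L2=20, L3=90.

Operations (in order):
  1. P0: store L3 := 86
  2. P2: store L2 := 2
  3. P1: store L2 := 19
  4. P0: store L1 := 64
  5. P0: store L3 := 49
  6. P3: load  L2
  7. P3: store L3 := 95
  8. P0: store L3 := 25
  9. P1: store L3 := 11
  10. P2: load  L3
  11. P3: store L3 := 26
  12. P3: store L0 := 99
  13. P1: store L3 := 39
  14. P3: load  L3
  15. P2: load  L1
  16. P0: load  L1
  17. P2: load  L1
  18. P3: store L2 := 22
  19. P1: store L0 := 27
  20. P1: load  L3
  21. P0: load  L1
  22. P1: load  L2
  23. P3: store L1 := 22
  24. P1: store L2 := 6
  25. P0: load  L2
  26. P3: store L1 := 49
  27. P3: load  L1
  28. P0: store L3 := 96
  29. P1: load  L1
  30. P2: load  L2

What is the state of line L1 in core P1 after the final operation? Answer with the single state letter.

1. P0: store L3 := 86  bus=[BusRdX]  L3: P0=M P1=I P2=I P3=I  mem[L3]=90
2. P2: store L2 := 2  bus=[BusRdX]  L2: P0=I P1=I P2=M P3=I  mem[L2]=20
3. P1: store L2 := 19  bus=[BusRdX,Flush]  L2: P0=I P1=M P2=I P3=I  mem[L2]=2
4. P0: store L1 := 64  bus=[BusRdX]  L1: P0=M P1=I P2=I P3=I  mem[L1]=70
5. P0: store L3 := 49  bus=[-]  L3: P0=M P1=I P2=I P3=I  mem[L3]=90
6. P3: load  L2  bus=[BusRd,Flush]  L2: P0=I P1=S P2=I P3=S  mem[L2]=19
7. P3: store L3 := 95  bus=[BusRdX,Flush]  L3: P0=I P1=I P2=I P3=M  mem[L3]=49
8. P0: store L3 := 25  bus=[BusRdX,Flush]  L3: P0=M P1=I P2=I P3=I  mem[L3]=95
9. P1: store L3 := 11  bus=[BusRdX,Flush]  L3: P0=I P1=M P2=I P3=I  mem[L3]=25
10. P2: load  L3  bus=[BusRd,Flush]  L3: P0=I P1=S P2=S P3=I  mem[L3]=11
11. P3: store L3 := 26  bus=[BusRdX]  L3: P0=I P1=I P2=I P3=M  mem[L3]=11
12. P3: store L0 := 99  bus=[BusRdX]  L0: P0=I P1=I P2=I P3=M  mem[L0]=0
13. P1: store L3 := 39  bus=[BusRdX,Flush]  L3: P0=I P1=M P2=I P3=I  mem[L3]=26
14. P3: load  L3  bus=[BusRd,Flush]  L3: P0=I P1=S P2=I P3=S  mem[L3]=39
15. P2: load  L1  bus=[BusRd,Flush]  L1: P0=S P1=I P2=S P3=I  mem[L1]=64
16. P0: load  L1  bus=[-]  L1: P0=S P1=I P2=S P3=I  mem[L1]=64
17. P2: load  L1  bus=[-]  L1: P0=S P1=I P2=S P3=I  mem[L1]=64
18. P3: store L2 := 22  bus=[BusRdX]  L2: P0=I P1=I P2=I P3=M  mem[L2]=19
19. P1: store L0 := 27  bus=[BusRdX,Flush]  L0: P0=I P1=M P2=I P3=I  mem[L0]=99
20. P1: load  L3  bus=[-]  L3: P0=I P1=S P2=I P3=S  mem[L3]=39
21. P0: load  L1  bus=[-]  L1: P0=S P1=I P2=S P3=I  mem[L1]=64
22. P1: load  L2  bus=[BusRd,Flush]  L2: P0=I P1=S P2=I P3=S  mem[L2]=22
23. P3: store L1 := 22  bus=[BusRdX]  L1: P0=I P1=I P2=I P3=M  mem[L1]=64
24. P1: store L2 := 6  bus=[BusRdX]  L2: P0=I P1=M P2=I P3=I  mem[L2]=22
25. P0: load  L2  bus=[BusRd,Flush]  L2: P0=S P1=S P2=I P3=I  mem[L2]=6
26. P3: store L1 := 49  bus=[-]  L1: P0=I P1=I P2=I P3=M  mem[L1]=64
27. P3: load  L1  bus=[-]  L1: P0=I P1=I P2=I P3=M  mem[L1]=64
28. P0: store L3 := 96  bus=[BusRdX]  L3: P0=M P1=I P2=I P3=I  mem[L3]=39
29. P1: load  L1  bus=[BusRd,Flush]  L1: P0=I P1=S P2=I P3=S  mem[L1]=49
30. P2: load  L2  bus=[BusRd]  L2: P0=S P1=S P2=S P3=I  mem[L2]=6

state = S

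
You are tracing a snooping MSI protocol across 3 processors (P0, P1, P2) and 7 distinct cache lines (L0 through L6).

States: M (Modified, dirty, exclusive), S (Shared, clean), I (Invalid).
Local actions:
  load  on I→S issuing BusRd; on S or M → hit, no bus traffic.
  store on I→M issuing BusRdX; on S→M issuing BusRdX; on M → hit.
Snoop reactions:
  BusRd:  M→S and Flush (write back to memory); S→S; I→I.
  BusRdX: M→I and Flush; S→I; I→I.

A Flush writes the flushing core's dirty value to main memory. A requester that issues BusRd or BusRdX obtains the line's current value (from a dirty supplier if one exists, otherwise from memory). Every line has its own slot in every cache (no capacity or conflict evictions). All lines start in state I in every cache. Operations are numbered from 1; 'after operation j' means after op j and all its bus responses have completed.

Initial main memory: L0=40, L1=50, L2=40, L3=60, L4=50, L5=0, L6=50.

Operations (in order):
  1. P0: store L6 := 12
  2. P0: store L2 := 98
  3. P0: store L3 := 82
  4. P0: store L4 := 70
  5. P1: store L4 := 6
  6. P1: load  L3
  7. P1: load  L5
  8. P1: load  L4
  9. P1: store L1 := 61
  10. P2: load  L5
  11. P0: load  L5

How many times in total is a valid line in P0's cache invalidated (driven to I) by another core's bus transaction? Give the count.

invalidations = 1

step 1: P0: store L6 := 12  ⟶  MII  (L6)  txn=BusRdX  M[L6]=50
step 2: P0: store L2 := 98  ⟶  MII  (L2)  txn=BusRdX  M[L2]=40
step 3: P0: store L3 := 82  ⟶  MII  (L3)  txn=BusRdX  M[L3]=60
step 4: P0: store L4 := 70  ⟶  MII  (L4)  txn=BusRdX  M[L4]=50
step 5: P1: store L4 := 6  ⟶  IMI  (L4)  txn=BusRdX+Flush  M[L4]=70
step 6: P1: load  L3  ⟶  SSI  (L3)  txn=BusRd+Flush  M[L3]=82
step 7: P1: load  L5  ⟶  ISI  (L5)  txn=BusRd  M[L5]=0
step 8: P1: load  L4  ⟶  IMI  (L4)  txn=∅  M[L4]=70
step 9: P1: store L1 := 61  ⟶  IMI  (L1)  txn=BusRdX  M[L1]=50
step 10: P2: load  L5  ⟶  ISS  (L5)  txn=BusRd  M[L5]=0
step 11: P0: load  L5  ⟶  SSS  (L5)  txn=BusRd  M[L5]=0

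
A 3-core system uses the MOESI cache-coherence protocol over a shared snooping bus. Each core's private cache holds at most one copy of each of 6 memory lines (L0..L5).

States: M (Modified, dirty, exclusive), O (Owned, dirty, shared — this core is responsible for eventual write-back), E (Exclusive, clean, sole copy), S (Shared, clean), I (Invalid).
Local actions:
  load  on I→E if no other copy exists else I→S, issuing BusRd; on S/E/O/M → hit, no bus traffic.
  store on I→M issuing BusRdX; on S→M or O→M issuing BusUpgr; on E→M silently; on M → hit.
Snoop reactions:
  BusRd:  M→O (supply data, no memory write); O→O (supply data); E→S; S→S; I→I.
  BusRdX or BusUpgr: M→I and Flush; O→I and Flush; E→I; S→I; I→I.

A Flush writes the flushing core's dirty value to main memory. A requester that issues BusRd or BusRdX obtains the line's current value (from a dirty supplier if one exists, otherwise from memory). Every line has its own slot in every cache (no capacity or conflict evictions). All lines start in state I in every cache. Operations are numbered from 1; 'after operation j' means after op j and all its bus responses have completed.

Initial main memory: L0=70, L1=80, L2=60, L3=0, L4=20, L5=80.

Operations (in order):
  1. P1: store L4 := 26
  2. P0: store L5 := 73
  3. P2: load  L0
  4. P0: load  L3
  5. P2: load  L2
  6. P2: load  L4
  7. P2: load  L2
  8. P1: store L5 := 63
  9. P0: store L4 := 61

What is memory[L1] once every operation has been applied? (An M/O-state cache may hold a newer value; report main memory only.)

memory[L1] = 80

step 1: P1: store L4 := 26  ⟶  IMI  (L4)  txn=BusRdX  M[L4]=20
step 2: P0: store L5 := 73  ⟶  MII  (L5)  txn=BusRdX  M[L5]=80
step 3: P2: load  L0  ⟶  IIE  (L0)  txn=BusRd  M[L0]=70
step 4: P0: load  L3  ⟶  EII  (L3)  txn=BusRd  M[L3]=0
step 5: P2: load  L2  ⟶  IIE  (L2)  txn=BusRd  M[L2]=60
step 6: P2: load  L4  ⟶  IOS  (L4)  txn=BusRd  M[L4]=20
step 7: P2: load  L2  ⟶  IIE  (L2)  txn=∅  M[L2]=60
step 8: P1: store L5 := 63  ⟶  IMI  (L5)  txn=BusRdX+Flush  M[L5]=73
step 9: P0: store L4 := 61  ⟶  MII  (L4)  txn=BusRdX+Flush  M[L4]=26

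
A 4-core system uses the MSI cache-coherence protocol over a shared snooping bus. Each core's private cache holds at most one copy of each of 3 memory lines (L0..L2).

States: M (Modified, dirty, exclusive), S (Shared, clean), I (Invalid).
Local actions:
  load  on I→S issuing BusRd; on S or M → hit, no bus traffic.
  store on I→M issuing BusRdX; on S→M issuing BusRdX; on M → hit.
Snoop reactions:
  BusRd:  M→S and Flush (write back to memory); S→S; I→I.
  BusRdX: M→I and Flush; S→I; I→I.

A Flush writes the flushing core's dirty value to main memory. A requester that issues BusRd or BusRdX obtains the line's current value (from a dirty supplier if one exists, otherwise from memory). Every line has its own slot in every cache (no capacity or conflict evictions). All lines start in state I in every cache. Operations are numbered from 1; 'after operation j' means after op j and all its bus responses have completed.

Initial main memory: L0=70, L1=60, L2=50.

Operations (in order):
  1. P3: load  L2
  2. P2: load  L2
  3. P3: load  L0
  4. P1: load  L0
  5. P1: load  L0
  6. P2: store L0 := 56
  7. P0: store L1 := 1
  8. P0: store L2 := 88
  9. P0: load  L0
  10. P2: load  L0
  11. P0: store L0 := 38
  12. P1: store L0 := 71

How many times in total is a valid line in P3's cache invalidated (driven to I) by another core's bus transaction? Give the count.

[1] P3: load  L2 | P0:I, P1:I, P2:I, P3:S(50) | bus: BusRd
[2] P2: load  L2 | P0:I, P1:I, P2:S(50), P3:S(50) | bus: BusRd
[3] P3: load  L0 | P0:I, P1:I, P2:I, P3:S(70) | bus: BusRd
[4] P1: load  L0 | P0:I, P1:S(70), P2:I, P3:S(70) | bus: BusRd
[5] P1: load  L0 | P0:I, P1:S(70), P2:I, P3:S(70) | bus: none
[6] P2: store L0 := 56 | P0:I, P1:I, P2:M(56), P3:I | bus: BusRdX
[7] P0: store L1 := 1 | P0:M(1), P1:I, P2:I, P3:I | bus: BusRdX
[8] P0: store L2 := 88 | P0:M(88), P1:I, P2:I, P3:I | bus: BusRdX
[9] P0: load  L0 | P0:S(56), P1:I, P2:S(56), P3:I | bus: BusRd,Flush
[10] P2: load  L0 | P0:S(56), P1:I, P2:S(56), P3:I | bus: none
[11] P0: store L0 := 38 | P0:M(38), P1:I, P2:I, P3:I | bus: BusRdX
[12] P1: store L0 := 71 | P0:I, P1:M(71), P2:I, P3:I | bus: BusRdX,Flush

invalidations = 2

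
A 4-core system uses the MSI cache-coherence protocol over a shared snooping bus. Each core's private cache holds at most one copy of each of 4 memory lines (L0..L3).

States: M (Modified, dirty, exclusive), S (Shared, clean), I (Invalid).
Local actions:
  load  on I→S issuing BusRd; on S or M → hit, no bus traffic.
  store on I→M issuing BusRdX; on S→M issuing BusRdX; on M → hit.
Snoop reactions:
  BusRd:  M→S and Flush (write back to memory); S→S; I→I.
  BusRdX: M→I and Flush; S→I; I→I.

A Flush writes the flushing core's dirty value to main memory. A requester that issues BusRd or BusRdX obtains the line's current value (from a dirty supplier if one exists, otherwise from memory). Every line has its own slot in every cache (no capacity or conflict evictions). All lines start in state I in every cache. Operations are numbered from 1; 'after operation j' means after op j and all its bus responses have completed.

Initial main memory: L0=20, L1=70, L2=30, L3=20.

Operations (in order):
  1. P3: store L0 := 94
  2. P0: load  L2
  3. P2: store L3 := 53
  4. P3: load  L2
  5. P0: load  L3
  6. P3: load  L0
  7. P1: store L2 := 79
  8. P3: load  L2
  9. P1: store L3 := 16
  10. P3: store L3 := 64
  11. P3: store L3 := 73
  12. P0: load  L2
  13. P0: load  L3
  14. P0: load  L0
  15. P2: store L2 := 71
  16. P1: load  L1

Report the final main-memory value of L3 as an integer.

memory[L3] = 73

  op1 P3: store L0 := 94 → I/I/I/M on L0; bus BusRdX; mem=20
  op2 P0: load  L2 → S/I/I/I on L2; bus BusRd; mem=30
  op3 P2: store L3 := 53 → I/I/M/I on L3; bus BusRdX; mem=20
  op4 P3: load  L2 → S/I/I/S on L2; bus BusRd; mem=30
  op5 P0: load  L3 → S/I/S/I on L3; bus BusRd Flush; mem=53
  op6 P3: load  L0 → I/I/I/M on L0; bus (none); mem=20
  op7 P1: store L2 := 79 → I/M/I/I on L2; bus BusRdX; mem=30
  op8 P3: load  L2 → I/S/I/S on L2; bus BusRd Flush; mem=79
  op9 P1: store L3 := 16 → I/M/I/I on L3; bus BusRdX; mem=53
  op10 P3: store L3 := 64 → I/I/I/M on L3; bus BusRdX Flush; mem=16
  op11 P3: store L3 := 73 → I/I/I/M on L3; bus (none); mem=16
  op12 P0: load  L2 → S/S/I/S on L2; bus BusRd; mem=79
  op13 P0: load  L3 → S/I/I/S on L3; bus BusRd Flush; mem=73
  op14 P0: load  L0 → S/I/I/S on L0; bus BusRd Flush; mem=94
  op15 P2: store L2 := 71 → I/I/M/I on L2; bus BusRdX; mem=79
  op16 P1: load  L1 → I/S/I/I on L1; bus BusRd; mem=70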